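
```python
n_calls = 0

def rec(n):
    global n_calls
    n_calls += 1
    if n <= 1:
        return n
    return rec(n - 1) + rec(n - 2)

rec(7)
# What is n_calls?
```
Call trace (a repeated sub-call is expanded the first time; later identical calls just restate its return value):
rec(n=7)
  rec(n=6)
    rec(n=5)
      rec(n=4)
        rec(n=3)
          rec(n=2)
            rec(n=1)
            -> return 1
            rec(n=0)
            -> return 0
          -> return 1
          rec(n=1)
          -> return 1
        -> return 2
        rec(n=2) -> return 1  (same call as traced above)
      -> return 3
      rec(n=3) -> return 2  (same call as traced above)
    -> return 5
    rec(n=4) -> return 3  (same call as traced above)
  -> return 8
  rec(n=5) -> return 5  (same call as traced above)
-> return 13

n_calls is incremented once per call, so count the calls in each subtree. Let C(n) = number of calls made by rec(n).
C(0) = C(1) = 1 (base case, no recursion); C(n) = 1 + C(n - 1) + C(n - 2) otherwise.
C(2) = 1 + C(1) + C(0) = 1 + 1 + 1 = 3
C(3) = 1 + C(2) + C(1) = 1 + 3 + 1 = 5
C(4) = 1 + C(3) + C(2) = 1 + 5 + 3 = 9
C(5) = 1 + C(4) + C(3) = 1 + 9 + 5 = 15
C(6) = 1 + C(5) + C(4) = 1 + 15 + 9 = 25
C(7) = 1 + C(6) + C(5) = 1 + 25 + 15 = 41
n_calls = C(7) = 41

Final answer: 41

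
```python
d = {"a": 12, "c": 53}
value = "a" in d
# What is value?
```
Trace:
  d={'a': 12, 'c': 53}
  d={'a': 12, 'c': 53}, value=True

Final answer: True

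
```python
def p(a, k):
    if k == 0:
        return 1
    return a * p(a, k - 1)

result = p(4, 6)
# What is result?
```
Call trace:
p(a=4, k=6)
  p(a=4, k=5)
    p(a=4, k=4)
      p(a=4, k=3)
        p(a=4, k=2)
          p(a=4, k=1)
            p(a=4, k=0)
            -> return 1
          -> return 4
        -> return 16
      -> return 64
    -> return 256
  -> return 1024
-> return 4096

Final answer: 4096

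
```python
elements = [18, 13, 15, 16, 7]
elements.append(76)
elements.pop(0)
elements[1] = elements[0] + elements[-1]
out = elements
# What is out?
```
Trace:
  elements=[18, 13, 15, 16, 7]
  elements=[18, 13, 15, 16, 7, 76]
  elements=[13, 15, 16, 7, 76]
  elements=[13, 89, 16, 7, 76]
  elements=[13, 89, 16, 7, 76], out=[13, 89, 16, 7, 76]

Final answer: [13, 89, 16, 7, 76]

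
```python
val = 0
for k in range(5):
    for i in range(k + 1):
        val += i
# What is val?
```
Trace:
  val=0
  val=0, k=0, i=0
  val=0, k=1, i=0
  val=1, k=1, i=1
  val=1, k=2, i=0
  val=2, k=2, i=1
  val=4, k=2, i=2
  val=4, k=3, i=0
  val=5, k=3, i=1
  val=7, k=3, i=2
  val=10, k=3, i=3
  val=10, k=4, i=0
  val=11, k=4, i=1
  val=13, k=4, i=2
  val=16, k=4, i=3
  val=20, k=4, i=4

Final answer: 20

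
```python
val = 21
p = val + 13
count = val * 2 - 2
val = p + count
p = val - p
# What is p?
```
Trace:
  val=21
  val=21, p=34
  val=21, p=34, count=40
  val=74, p=34, count=40
  val=74, p=40, count=40

Final answer: 40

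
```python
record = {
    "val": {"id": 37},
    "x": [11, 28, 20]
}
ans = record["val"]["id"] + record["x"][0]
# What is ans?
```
Trace:
  record={'val': {'id': 37}, 'x': [11, 28, 20]}
  record={'val': {'id': 37}, 'x': [11, 28, 20]}, ans=48

Final answer: 48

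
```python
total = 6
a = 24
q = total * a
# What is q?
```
Trace:
  total=6
  total=6, a=24
  total=6, a=24, q=144

Final answer: 144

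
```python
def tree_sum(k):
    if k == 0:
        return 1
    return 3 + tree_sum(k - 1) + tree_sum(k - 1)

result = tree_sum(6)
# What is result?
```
Call trace (a repeated sub-call is expanded the first time; later identical calls just restate its return value):
tree_sum(k=6)
  tree_sum(k=5)
    tree_sum(k=4)
      tree_sum(k=3)
        tree_sum(k=2)
          tree_sum(k=1)
            tree_sum(k=0)
            -> return 1
            tree_sum(k=0)
            -> return 1
          -> return 5
          tree_sum(k=1) -> return 5  (same call as traced above)
        -> return 13
        tree_sum(k=2) -> return 13  (same call as traced above)
      -> return 29
      tree_sum(k=3) -> return 29  (same call as traced above)
    -> return 61
    tree_sum(k=4) -> return 61  (same call as traced above)
  -> return 125
  tree_sum(k=5) -> return 125  (same call as traced above)
-> return 253

Final answer: 253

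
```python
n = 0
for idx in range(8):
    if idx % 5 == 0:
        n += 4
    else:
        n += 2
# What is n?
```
Trace:
  n=0
  n=4, idx=0
  n=6, idx=1
  n=8, idx=2
  n=10, idx=3
  n=12, idx=4
  n=16, idx=5
  n=18, idx=6
  n=20, idx=7

Final answer: 20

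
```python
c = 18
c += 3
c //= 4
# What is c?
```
Trace:
  c=18
  c=21
  c=5

Final answer: 5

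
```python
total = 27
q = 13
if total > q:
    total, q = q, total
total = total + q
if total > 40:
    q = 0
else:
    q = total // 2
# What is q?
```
Trace:
  total=27
  total=27, q=13
  total=13, q=27
  total=40, q=27
  total=40, q=20

Final answer: 20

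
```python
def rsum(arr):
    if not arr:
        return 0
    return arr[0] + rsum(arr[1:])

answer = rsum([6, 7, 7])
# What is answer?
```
Call trace:
rsum(arr=[6, 7, 7])
  rsum(arr=[7, 7])
    rsum(arr=[7])
      rsum(arr=[])
      -> return 0
    -> return 7
  -> return 14
-> return 20

Final answer: 20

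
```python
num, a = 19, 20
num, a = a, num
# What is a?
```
Trace:
  num=19, a=20
  num=20, a=19

Final answer: 19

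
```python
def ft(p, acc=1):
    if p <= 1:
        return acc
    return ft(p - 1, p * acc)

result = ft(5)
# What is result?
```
Call trace:
ft(p=5, acc=1)
  ft(p=4, acc=5)
    ft(p=3, acc=20)
      ft(p=2, acc=60)
        ft(p=1, acc=120)
        -> return 120
      -> return 120
    -> return 120
  -> return 120
-> return 120

Final answer: 120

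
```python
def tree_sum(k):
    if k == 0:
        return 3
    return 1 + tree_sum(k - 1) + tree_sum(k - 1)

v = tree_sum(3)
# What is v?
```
Call trace (a repeated sub-call is expanded the first time; later identical calls just restate its return value):
tree_sum(k=3)
  tree_sum(k=2)
    tree_sum(k=1)
      tree_sum(k=0)
      -> return 3
      tree_sum(k=0)
      -> return 3
    -> return 7
    tree_sum(k=1) -> return 7  (same call as traced above)
  -> return 15
  tree_sum(k=2) -> return 15  (same call as traced above)
-> return 31

Final answer: 31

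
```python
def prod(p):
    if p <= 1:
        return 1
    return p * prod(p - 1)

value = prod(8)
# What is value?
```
Call trace:
prod(p=8)
  prod(p=7)
    prod(p=6)
      prod(p=5)
        prod(p=4)
          prod(p=3)
            prod(p=2)
              prod(p=1)
              -> return 1
            -> return 2
          -> return 6
        -> return 24
      -> return 120
    -> return 720
  -> return 5040
-> return 40320

Final answer: 40320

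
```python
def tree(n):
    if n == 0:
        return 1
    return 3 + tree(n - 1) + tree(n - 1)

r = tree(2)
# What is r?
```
Call trace (a repeated sub-call is expanded the first time; later identical calls just restate its return value):
tree(n=2)
  tree(n=1)
    tree(n=0)
    -> return 1
    tree(n=0)
    -> return 1
  -> return 5
  tree(n=1) -> return 5  (same call as traced above)
-> return 13

Final answer: 13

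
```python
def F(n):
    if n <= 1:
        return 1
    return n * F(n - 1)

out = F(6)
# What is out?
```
Call trace:
F(n=6)
  F(n=5)
    F(n=4)
      F(n=3)
        F(n=2)
          F(n=1)
          -> return 1
        -> return 2
      -> return 6
    -> return 24
  -> return 120
-> return 720

Final answer: 720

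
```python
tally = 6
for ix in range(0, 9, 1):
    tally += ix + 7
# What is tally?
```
Trace:
  tally=6
  tally=13, ix=0
  tally=21, ix=1
  tally=30, ix=2
  tally=40, ix=3
  tally=51, ix=4
  tally=63, ix=5
  tally=76, ix=6
  tally=90, ix=7
  tally=105, ix=8

Final answer: 105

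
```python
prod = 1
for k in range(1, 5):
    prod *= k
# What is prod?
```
Trace:
  prod=1
  prod=1, k=1
  prod=2, k=2
  prod=6, k=3
  prod=24, k=4

Final answer: 24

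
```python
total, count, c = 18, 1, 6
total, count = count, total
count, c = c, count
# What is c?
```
Trace:
  total=18, count=1, c=6
  total=1, count=18, c=6
  total=1, count=6, c=18

Final answer: 18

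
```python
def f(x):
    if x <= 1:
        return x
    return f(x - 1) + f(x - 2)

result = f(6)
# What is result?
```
Call trace (a repeated sub-call is expanded the first time; later identical calls just restate its return value):
f(x=6)
  f(x=5)
    f(x=4)
      f(x=3)
        f(x=2)
          f(x=1)
          -> return 1
          f(x=0)
          -> return 0
        -> return 1
        f(x=1)
        -> return 1
      -> return 2
      f(x=2) -> return 1  (same call as traced above)
    -> return 3
    f(x=3) -> return 2  (same call as traced above)
  -> return 5
  f(x=4) -> return 3  (same call as traced above)
-> return 8

Final answer: 8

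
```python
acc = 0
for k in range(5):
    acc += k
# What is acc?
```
Trace:
  acc=0
  acc=0, k=0
  acc=1, k=1
  acc=3, k=2
  acc=6, k=3
  acc=10, k=4

Final answer: 10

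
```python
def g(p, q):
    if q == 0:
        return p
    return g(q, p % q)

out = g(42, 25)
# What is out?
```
Call trace:
g(p=42, q=25)
  g(p=25, q=17)
    g(p=17, q=8)
      g(p=8, q=1)
        g(p=1, q=0)
        -> return 1
      -> return 1
    -> return 1
  -> return 1
-> return 1

Final answer: 1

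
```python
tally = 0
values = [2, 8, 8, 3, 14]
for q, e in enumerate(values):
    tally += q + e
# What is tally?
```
Trace:
  tally=0
  tally=2, q=0, e=2
  tally=11, q=1, e=8
  tally=21, q=2, e=8
  tally=27, q=3, e=3
  tally=45, q=4, e=14

Final answer: 45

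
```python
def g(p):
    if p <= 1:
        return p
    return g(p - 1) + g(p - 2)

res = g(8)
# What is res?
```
Call trace (a repeated sub-call is expanded the first time; later identical calls just restate its return value):
g(p=8)
  g(p=7)
    g(p=6)
      g(p=5)
        g(p=4)
          g(p=3)
            g(p=2)
              g(p=1)
              -> return 1
              g(p=0)
              -> return 0
            -> return 1
            g(p=1)
            -> return 1
          -> return 2
          g(p=2) -> return 1  (same call as traced above)
        -> return 3
        g(p=3) -> return 2  (same call as traced above)
      -> return 5
      g(p=4) -> return 3  (same call as traced above)
    -> return 8
    g(p=5) -> return 5  (same call as traced above)
  -> return 13
  g(p=6) -> return 8  (same call as traced above)
-> return 21

Final answer: 21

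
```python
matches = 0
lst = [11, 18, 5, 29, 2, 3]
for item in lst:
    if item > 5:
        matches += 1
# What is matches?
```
Trace:
  matches=0
  matches=1, item=11
  matches=2, item=18
  matches=2, item=5
  matches=3, item=29
  matches=3, item=2
  matches=3, item=3

Final answer: 3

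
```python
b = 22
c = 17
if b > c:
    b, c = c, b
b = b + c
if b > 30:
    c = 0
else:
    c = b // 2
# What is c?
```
Trace:
  b=22
  b=22, c=17
  b=17, c=22
  b=39, c=22
  b=39, c=0

Final answer: 0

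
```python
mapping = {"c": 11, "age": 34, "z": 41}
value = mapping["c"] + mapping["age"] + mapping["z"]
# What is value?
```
Trace:
  mapping={'c': 11, 'age': 34, 'z': 41}
  mapping={'c': 11, 'age': 34, 'z': 41}, value=86

Final answer: 86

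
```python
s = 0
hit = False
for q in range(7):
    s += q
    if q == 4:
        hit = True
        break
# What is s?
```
Trace:
  s=0
  s=0, hit=False
  s=0, hit=False, q=0
  s=1, hit=False, q=1
  s=3, hit=False, q=2
  s=6, hit=False, q=3
  s=10, hit=True, q=4

Final answer: 10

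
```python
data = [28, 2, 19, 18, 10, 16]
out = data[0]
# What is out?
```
Trace:
  data=[28, 2, 19, 18, 10, 16]
  data=[28, 2, 19, 18, 10, 16], out=28

Final answer: 28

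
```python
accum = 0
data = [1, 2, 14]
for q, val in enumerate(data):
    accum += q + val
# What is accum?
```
Trace:
  accum=0
  accum=1, q=0, val=1
  accum=4, q=1, val=2
  accum=20, q=2, val=14

Final answer: 20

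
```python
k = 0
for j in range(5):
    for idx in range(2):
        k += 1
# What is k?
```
Trace:
  k=0
  k=1, j=0, idx=0
  k=2, j=0, idx=1
  k=3, j=1, idx=0
  k=4, j=1, idx=1
  k=5, j=2, idx=0
  k=6, j=2, idx=1
  k=7, j=3, idx=0
  k=8, j=3, idx=1
  k=9, j=4, idx=0
  k=10, j=4, idx=1

Final answer: 10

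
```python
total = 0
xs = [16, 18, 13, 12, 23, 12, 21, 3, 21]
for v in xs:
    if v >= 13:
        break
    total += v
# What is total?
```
Trace:
  total=0
  total=0, v=16

Final answer: 0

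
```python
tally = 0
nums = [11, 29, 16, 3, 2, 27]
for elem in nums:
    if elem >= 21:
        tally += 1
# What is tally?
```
Trace:
  tally=0
  tally=0, elem=11
  tally=1, elem=29
  tally=1, elem=16
  tally=1, elem=3
  tally=1, elem=2
  tally=2, elem=27

Final answer: 2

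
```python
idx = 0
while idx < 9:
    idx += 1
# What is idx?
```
Trace:
  idx=0
  idx=1
  idx=2
  idx=3
  idx=4
  idx=5
  idx=6
  idx=7
  idx=8
  idx=9

Final answer: 9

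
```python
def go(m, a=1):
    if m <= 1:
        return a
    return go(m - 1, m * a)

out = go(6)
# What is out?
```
Call trace:
go(m=6, a=1)
  go(m=5, a=6)
    go(m=4, a=30)
      go(m=3, a=120)
        go(m=2, a=360)
          go(m=1, a=720)
          -> return 720
        -> return 720
      -> return 720
    -> return 720
  -> return 720
-> return 720

Final answer: 720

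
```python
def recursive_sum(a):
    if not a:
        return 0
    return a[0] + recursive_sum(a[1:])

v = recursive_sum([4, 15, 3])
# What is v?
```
Call trace:
recursive_sum(a=[4, 15, 3])
  recursive_sum(a=[15, 3])
    recursive_sum(a=[3])
      recursive_sum(a=[])
      -> return 0
    -> return 3
  -> return 18
-> return 22

Final answer: 22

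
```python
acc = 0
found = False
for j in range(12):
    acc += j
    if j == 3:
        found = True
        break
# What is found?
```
Trace:
  acc=0
  acc=0, found=False
  acc=0, found=False, j=0
  acc=1, found=False, j=1
  acc=3, found=False, j=2
  acc=6, found=True, j=3

Final answer: True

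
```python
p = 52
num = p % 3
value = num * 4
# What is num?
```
Trace:
  p=52
  p=52, num=1
  p=52, num=1, value=4

Final answer: 1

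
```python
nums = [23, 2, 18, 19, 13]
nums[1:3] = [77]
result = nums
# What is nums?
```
Trace:
  nums=[23, 2, 18, 19, 13]
  nums=[23, 77, 19, 13]
  nums=[23, 77, 19, 13], result=[23, 77, 19, 13]

Final answer: [23, 77, 19, 13]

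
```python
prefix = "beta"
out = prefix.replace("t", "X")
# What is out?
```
Trace:
  prefix='beta'
  prefix='beta', out='beXa'

Final answer: 'beXa'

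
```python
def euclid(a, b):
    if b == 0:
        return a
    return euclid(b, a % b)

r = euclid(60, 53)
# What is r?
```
Call trace:
euclid(a=60, b=53)
  euclid(a=53, b=7)
    euclid(a=7, b=4)
      euclid(a=4, b=3)
        euclid(a=3, b=1)
          euclid(a=1, b=0)
          -> return 1
        -> return 1
      -> return 1
    -> return 1
  -> return 1
-> return 1

Final answer: 1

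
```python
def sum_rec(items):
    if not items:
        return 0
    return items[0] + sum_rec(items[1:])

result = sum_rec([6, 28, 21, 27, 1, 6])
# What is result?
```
Call trace:
sum_rec(items=[6, 28, 21, 27, 1, 6])
  sum_rec(items=[28, 21, 27, 1, 6])
    sum_rec(items=[21, 27, 1, 6])
      sum_rec(items=[27, 1, 6])
        sum_rec(items=[1, 6])
          sum_rec(items=[6])
            sum_rec(items=[])
            -> return 0
          -> return 6
        -> return 7
      -> return 34
    -> return 55
  -> return 83
-> return 89

Final answer: 89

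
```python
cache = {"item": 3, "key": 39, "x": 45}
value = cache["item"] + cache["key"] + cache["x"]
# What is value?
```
Trace:
  cache={'item': 3, 'key': 39, 'x': 45}
  cache={'item': 3, 'key': 39, 'x': 45}, value=87

Final answer: 87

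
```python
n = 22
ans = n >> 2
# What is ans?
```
Trace:
  n=22
  n=22, ans=5

Final answer: 5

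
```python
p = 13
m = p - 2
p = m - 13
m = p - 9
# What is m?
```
Trace:
  p=13
  p=13, m=11
  p=-2, m=11
  p=-2, m=-11

Final answer: -11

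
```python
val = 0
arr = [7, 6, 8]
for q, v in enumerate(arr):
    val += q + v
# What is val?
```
Trace:
  val=0
  val=7, q=0, v=7
  val=14, q=1, v=6
  val=24, q=2, v=8

Final answer: 24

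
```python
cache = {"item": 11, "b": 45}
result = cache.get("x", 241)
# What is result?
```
Trace:
  cache={'item': 11, 'b': 45}
  cache={'item': 11, 'b': 45}, result=241

Final answer: 241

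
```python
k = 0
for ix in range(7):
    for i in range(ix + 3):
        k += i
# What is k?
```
Trace:
  k=0
  k=0, ix=0, i=0
  k=1, ix=0, i=1
  k=3, ix=0, i=2
  k=3, ix=1, i=0
  k=4, ix=1, i=1
  k=6, ix=1, i=2
  k=9, ix=1, i=3
  k=9, ix=2, i=0
  k=10, ix=2, i=1
  k=12, ix=2, i=2
  k=15, ix=2, i=3
  k=19, ix=2, i=4
  k=19, ix=3, i=0
  k=20, ix=3, i=1
  k=22, ix=3, i=2
  k=25, ix=3, i=3
  k=29, ix=3, i=4
  k=34, ix=3, i=5
  k=34, ix=4, i=0
  k=35, ix=4, i=1
  k=37, ix=4, i=2
  k=40, ix=4, i=3
  k=44, ix=4, i=4
  k=49, ix=4, i=5
  k=55, ix=4, i=6
  k=55, ix=5, i=0
  k=56, ix=5, i=1
  k=58, ix=5, i=2
  k=61, ix=5, i=3
  k=65, ix=5, i=4
  k=70, ix=5, i=5
  k=76, ix=5, i=6
  k=83, ix=5, i=7
  k=83, ix=6, i=0
  k=84, ix=6, i=1
  k=86, ix=6, i=2
  k=89, ix=6, i=3
  k=93, ix=6, i=4
  k=98, ix=6, i=5
  k=104, ix=6, i=6
  k=111, ix=6, i=7
  k=119, ix=6, i=8

Final answer: 119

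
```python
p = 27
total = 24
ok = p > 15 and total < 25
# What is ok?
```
Trace:
  p=27
  p=27, total=24
  p=27, total=24, ok=True

Final answer: True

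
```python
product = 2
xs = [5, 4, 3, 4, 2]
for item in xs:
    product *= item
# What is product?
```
Trace:
  product=2
  product=10, item=5
  product=40, item=4
  product=120, item=3
  product=480, item=4
  product=960, item=2

Final answer: 960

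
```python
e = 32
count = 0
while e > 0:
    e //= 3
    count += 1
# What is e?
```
Trace:
  e=32
  e=32, count=0
  e=10, count=1
  e=3, count=2
  e=1, count=3
  e=0, count=4

Final answer: 0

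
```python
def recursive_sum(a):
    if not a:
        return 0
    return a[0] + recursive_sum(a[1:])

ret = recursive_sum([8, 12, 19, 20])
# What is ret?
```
Call trace:
recursive_sum(a=[8, 12, 19, 20])
  recursive_sum(a=[12, 19, 20])
    recursive_sum(a=[19, 20])
      recursive_sum(a=[20])
        recursive_sum(a=[])
        -> return 0
      -> return 20
    -> return 39
  -> return 51
-> return 59

Final answer: 59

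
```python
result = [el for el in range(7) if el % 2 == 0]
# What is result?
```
Trace:
  el=0
  el=1
  el=2
  el=3
  el=4
  el=5
  el=6
  result=[0, 2, 4, 6]

Final answer: [0, 2, 4, 6]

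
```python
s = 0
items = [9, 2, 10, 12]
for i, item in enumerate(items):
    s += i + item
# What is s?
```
Trace:
  s=0
  s=9, i=0, item=9
  s=12, i=1, item=2
  s=24, i=2, item=10
  s=39, i=3, item=12

Final answer: 39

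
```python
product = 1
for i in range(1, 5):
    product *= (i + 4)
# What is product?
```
Trace:
  product=1
  product=5, i=1
  product=30, i=2
  product=210, i=3
  product=1680, i=4

Final answer: 1680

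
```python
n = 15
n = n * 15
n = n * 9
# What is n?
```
Trace:
  n=15
  n=225
  n=2025

Final answer: 2025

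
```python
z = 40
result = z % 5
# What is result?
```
Trace:
  z=40
  z=40, result=0

Final answer: 0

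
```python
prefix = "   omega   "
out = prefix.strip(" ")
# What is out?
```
Trace:
  prefix='   omega   '
  prefix='   omega   ', out='omega'

Final answer: 'omega'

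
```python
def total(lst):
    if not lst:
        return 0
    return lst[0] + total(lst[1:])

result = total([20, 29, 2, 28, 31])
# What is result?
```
Call trace:
total(lst=[20, 29, 2, 28, 31])
  total(lst=[29, 2, 28, 31])
    total(lst=[2, 28, 31])
      total(lst=[28, 31])
        total(lst=[31])
          total(lst=[])
          -> return 0
        -> return 31
      -> return 59
    -> return 61
  -> return 90
-> return 110

Final answer: 110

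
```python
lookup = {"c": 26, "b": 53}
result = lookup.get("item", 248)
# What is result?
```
Trace:
  lookup={'c': 26, 'b': 53}
  lookup={'c': 26, 'b': 53}, result=248

Final answer: 248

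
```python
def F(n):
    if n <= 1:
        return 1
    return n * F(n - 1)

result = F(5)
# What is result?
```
Call trace:
F(n=5)
  F(n=4)
    F(n=3)
      F(n=2)
        F(n=1)
        -> return 1
      -> return 2
    -> return 6
  -> return 24
-> return 120

Final answer: 120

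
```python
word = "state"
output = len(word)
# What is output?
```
Trace:
  word='state'
  word='state', output=5

Final answer: 5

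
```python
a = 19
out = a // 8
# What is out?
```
Trace:
  a=19
  a=19, out=2

Final answer: 2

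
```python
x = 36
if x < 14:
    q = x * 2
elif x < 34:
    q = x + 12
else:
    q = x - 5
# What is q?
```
Trace:
  x=36
  x=36, q=31

Final answer: 31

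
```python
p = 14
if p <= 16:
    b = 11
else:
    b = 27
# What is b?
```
Trace:
  p=14
  p=14, b=11

Final answer: 11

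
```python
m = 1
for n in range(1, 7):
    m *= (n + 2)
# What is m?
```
Trace:
  m=1
  m=3, n=1
  m=12, n=2
  m=60, n=3
  m=360, n=4
  m=2520, n=5
  m=20160, n=6

Final answer: 20160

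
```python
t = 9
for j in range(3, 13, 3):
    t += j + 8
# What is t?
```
Trace:
  t=9
  t=20, j=3
  t=34, j=6
  t=51, j=9
  t=71, j=12

Final answer: 71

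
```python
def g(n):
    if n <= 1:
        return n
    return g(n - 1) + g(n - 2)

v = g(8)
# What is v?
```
Call trace (a repeated sub-call is expanded the first time; later identical calls just restate its return value):
g(n=8)
  g(n=7)
    g(n=6)
      g(n=5)
        g(n=4)
          g(n=3)
            g(n=2)
              g(n=1)
              -> return 1
              g(n=0)
              -> return 0
            -> return 1
            g(n=1)
            -> return 1
          -> return 2
          g(n=2) -> return 1  (same call as traced above)
        -> return 3
        g(n=3) -> return 2  (same call as traced above)
      -> return 5
      g(n=4) -> return 3  (same call as traced above)
    -> return 8
    g(n=5) -> return 5  (same call as traced above)
  -> return 13
  g(n=6) -> return 8  (same call as traced above)
-> return 21

Final answer: 21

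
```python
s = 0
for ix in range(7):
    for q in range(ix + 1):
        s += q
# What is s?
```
Trace:
  s=0
  s=0, ix=0, q=0
  s=0, ix=1, q=0
  s=1, ix=1, q=1
  s=1, ix=2, q=0
  s=2, ix=2, q=1
  s=4, ix=2, q=2
  s=4, ix=3, q=0
  s=5, ix=3, q=1
  s=7, ix=3, q=2
  s=10, ix=3, q=3
  s=10, ix=4, q=0
  s=11, ix=4, q=1
  s=13, ix=4, q=2
  s=16, ix=4, q=3
  s=20, ix=4, q=4
  s=20, ix=5, q=0
  s=21, ix=5, q=1
  s=23, ix=5, q=2
  s=26, ix=5, q=3
  s=30, ix=5, q=4
  s=35, ix=5, q=5
  s=35, ix=6, q=0
  s=36, ix=6, q=1
  s=38, ix=6, q=2
  s=41, ix=6, q=3
  s=45, ix=6, q=4
  s=50, ix=6, q=5
  s=56, ix=6, q=6

Final answer: 56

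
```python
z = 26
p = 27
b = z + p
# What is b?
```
Trace:
  z=26
  z=26, p=27
  z=26, p=27, b=53

Final answer: 53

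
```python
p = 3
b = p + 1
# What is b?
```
Trace:
  p=3
  p=3, b=4

Final answer: 4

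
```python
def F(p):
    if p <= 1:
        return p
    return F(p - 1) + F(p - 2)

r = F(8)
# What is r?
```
Call trace (a repeated sub-call is expanded the first time; later identical calls just restate its return value):
F(p=8)
  F(p=7)
    F(p=6)
      F(p=5)
        F(p=4)
          F(p=3)
            F(p=2)
              F(p=1)
              -> return 1
              F(p=0)
              -> return 0
            -> return 1
            F(p=1)
            -> return 1
          -> return 2
          F(p=2) -> return 1  (same call as traced above)
        -> return 3
        F(p=3) -> return 2  (same call as traced above)
      -> return 5
      F(p=4) -> return 3  (same call as traced above)
    -> return 8
    F(p=5) -> return 5  (same call as traced above)
  -> return 13
  F(p=6) -> return 8  (same call as traced above)
-> return 21

Final answer: 21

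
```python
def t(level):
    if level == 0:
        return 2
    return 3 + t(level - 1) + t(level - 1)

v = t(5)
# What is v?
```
Call trace (a repeated sub-call is expanded the first time; later identical calls just restate its return value):
t(level=5)
  t(level=4)
    t(level=3)
      t(level=2)
        t(level=1)
          t(level=0)
          -> return 2
          t(level=0)
          -> return 2
        -> return 7
        t(level=1) -> return 7  (same call as traced above)
      -> return 17
      t(level=2) -> return 17  (same call as traced above)
    -> return 37
    t(level=3) -> return 37  (same call as traced above)
  -> return 77
  t(level=4) -> return 77  (same call as traced above)
-> return 157

Final answer: 157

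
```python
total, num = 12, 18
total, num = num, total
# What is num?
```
Trace:
  total=12, num=18
  total=18, num=12

Final answer: 12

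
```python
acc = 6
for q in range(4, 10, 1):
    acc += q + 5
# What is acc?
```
Trace:
  acc=6
  acc=15, q=4
  acc=25, q=5
  acc=36, q=6
  acc=48, q=7
  acc=61, q=8
  acc=75, q=9

Final answer: 75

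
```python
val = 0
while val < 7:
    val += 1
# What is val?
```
Trace:
  val=0
  val=1
  val=2
  val=3
  val=4
  val=5
  val=6
  val=7

Final answer: 7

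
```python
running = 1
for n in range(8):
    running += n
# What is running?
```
Trace:
  running=1
  running=1, n=0
  running=2, n=1
  running=4, n=2
  running=7, n=3
  running=11, n=4
  running=16, n=5
  running=22, n=6
  running=29, n=7

Final answer: 29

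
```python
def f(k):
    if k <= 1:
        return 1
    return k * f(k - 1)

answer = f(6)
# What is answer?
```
Call trace:
f(k=6)
  f(k=5)
    f(k=4)
      f(k=3)
        f(k=2)
          f(k=1)
          -> return 1
        -> return 2
      -> return 6
    -> return 24
  -> return 120
-> return 720

Final answer: 720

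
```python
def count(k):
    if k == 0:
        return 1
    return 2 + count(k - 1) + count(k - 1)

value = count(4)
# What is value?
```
Call trace (a repeated sub-call is expanded the first time; later identical calls just restate its return value):
count(k=4)
  count(k=3)
    count(k=2)
      count(k=1)
        count(k=0)
        -> return 1
        count(k=0)
        -> return 1
      -> return 4
      count(k=1) -> return 4  (same call as traced above)
    -> return 10
    count(k=2) -> return 10  (same call as traced above)
  -> return 22
  count(k=3) -> return 22  (same call as traced above)
-> return 46

Final answer: 46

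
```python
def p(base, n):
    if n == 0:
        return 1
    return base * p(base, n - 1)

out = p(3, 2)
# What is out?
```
Call trace:
p(base=3, n=2)
  p(base=3, n=1)
    p(base=3, n=0)
    -> return 1
  -> return 3
-> return 9

Final answer: 9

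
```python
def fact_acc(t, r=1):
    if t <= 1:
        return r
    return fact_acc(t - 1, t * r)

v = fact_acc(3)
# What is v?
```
Call trace:
fact_acc(t=3, r=1)
  fact_acc(t=2, r=3)
    fact_acc(t=1, r=6)
    -> return 6
  -> return 6
-> return 6

Final answer: 6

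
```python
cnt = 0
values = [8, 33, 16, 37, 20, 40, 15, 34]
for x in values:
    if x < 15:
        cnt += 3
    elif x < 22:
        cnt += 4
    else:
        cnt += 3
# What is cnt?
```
Trace:
  cnt=0
  cnt=3, x=8
  cnt=6, x=33
  cnt=10, x=16
  cnt=13, x=37
  cnt=17, x=20
  cnt=20, x=40
  cnt=24, x=15
  cnt=27, x=34

Final answer: 27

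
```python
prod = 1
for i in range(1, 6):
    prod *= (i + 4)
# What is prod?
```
Trace:
  prod=1
  prod=5, i=1
  prod=30, i=2
  prod=210, i=3
  prod=1680, i=4
  prod=15120, i=5

Final answer: 15120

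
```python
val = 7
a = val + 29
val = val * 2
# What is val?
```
Trace:
  val=7
  val=7, a=36
  val=14, a=36

Final answer: 14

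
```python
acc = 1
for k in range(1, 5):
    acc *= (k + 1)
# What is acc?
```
Trace:
  acc=1
  acc=2, k=1
  acc=6, k=2
  acc=24, k=3
  acc=120, k=4

Final answer: 120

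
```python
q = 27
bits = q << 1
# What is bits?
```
Trace:
  q=27
  q=27, bits=54

Final answer: 54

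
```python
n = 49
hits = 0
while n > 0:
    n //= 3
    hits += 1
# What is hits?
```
Trace:
  n=49
  n=49, hits=0
  n=16, hits=1
  n=5, hits=2
  n=1, hits=3
  n=0, hits=4

Final answer: 4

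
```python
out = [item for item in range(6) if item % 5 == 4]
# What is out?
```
Trace:
  item=0
  item=1
  item=2
  item=3
  item=4
  item=5
  out=[4]

Final answer: [4]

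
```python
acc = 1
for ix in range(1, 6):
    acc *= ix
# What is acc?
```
Trace:
  acc=1
  acc=1, ix=1
  acc=2, ix=2
  acc=6, ix=3
  acc=24, ix=4
  acc=120, ix=5

Final answer: 120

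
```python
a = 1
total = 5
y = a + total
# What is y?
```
Trace:
  a=1
  a=1, total=5
  a=1, total=5, y=6

Final answer: 6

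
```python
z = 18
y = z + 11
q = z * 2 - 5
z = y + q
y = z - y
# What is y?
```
Trace:
  z=18
  z=18, y=29
  z=18, y=29, q=31
  z=60, y=29, q=31
  z=60, y=31, q=31

Final answer: 31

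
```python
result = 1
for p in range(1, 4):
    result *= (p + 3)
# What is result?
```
Trace:
  result=1
  result=4, p=1
  result=20, p=2
  result=120, p=3

Final answer: 120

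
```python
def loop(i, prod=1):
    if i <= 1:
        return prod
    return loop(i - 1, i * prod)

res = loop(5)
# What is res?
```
Call trace:
loop(i=5, prod=1)
  loop(i=4, prod=5)
    loop(i=3, prod=20)
      loop(i=2, prod=60)
        loop(i=1, prod=120)
        -> return 120
      -> return 120
    -> return 120
  -> return 120
-> return 120

Final answer: 120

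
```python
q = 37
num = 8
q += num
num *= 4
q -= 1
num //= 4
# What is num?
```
Trace:
  q=37
  q=37, num=8
  q=45, num=8
  q=45, num=32
  q=44, num=32
  q=44, num=8

Final answer: 8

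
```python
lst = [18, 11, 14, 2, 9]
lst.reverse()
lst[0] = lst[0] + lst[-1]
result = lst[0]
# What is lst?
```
Trace:
  lst=[18, 11, 14, 2, 9]
  lst=[9, 2, 14, 11, 18]
  lst=[27, 2, 14, 11, 18]
  lst=[27, 2, 14, 11, 18], result=27

Final answer: [27, 2, 14, 11, 18]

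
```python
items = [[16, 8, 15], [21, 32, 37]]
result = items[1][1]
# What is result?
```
Trace:
  items=[[16, 8, 15], [21, 32, 37]]
  items=[[16, 8, 15], [21, 32, 37]], result=32

Final answer: 32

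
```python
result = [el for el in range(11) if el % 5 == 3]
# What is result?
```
Trace:
  el=0
  el=1
  el=2
  el=3
  el=4
  el=5
  el=6
  el=7
  el=8
  el=9
  el=10
  result=[3, 8]

Final answer: [3, 8]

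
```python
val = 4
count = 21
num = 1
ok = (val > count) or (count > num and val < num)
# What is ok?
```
Trace:
  val=4
  val=4, count=21
  val=4, count=21, num=1
  val=4, count=21, num=1, ok=False

Final answer: False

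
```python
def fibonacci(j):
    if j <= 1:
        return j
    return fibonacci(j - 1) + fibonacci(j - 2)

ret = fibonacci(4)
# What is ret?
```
Call trace (a repeated sub-call is expanded the first time; later identical calls just restate its return value):
fibonacci(j=4)
  fibonacci(j=3)
    fibonacci(j=2)
      fibonacci(j=1)
      -> return 1
      fibonacci(j=0)
      -> return 0
    -> return 1
    fibonacci(j=1)
    -> return 1
  -> return 2
  fibonacci(j=2) -> return 1  (same call as traced above)
-> return 3

Final answer: 3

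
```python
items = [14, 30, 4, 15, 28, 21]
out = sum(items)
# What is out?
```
Trace:
  items=[14, 30, 4, 15, 28, 21]
  items=[14, 30, 4, 15, 28, 21], out=112

Final answer: 112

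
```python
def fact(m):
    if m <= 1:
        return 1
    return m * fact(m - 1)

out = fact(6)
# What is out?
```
Call trace:
fact(m=6)
  fact(m=5)
    fact(m=4)
      fact(m=3)
        fact(m=2)
          fact(m=1)
          -> return 1
        -> return 2
      -> return 6
    -> return 24
  -> return 120
-> return 720

Final answer: 720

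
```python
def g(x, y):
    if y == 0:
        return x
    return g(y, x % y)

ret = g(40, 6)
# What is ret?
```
Call trace:
g(x=40, y=6)
  g(x=6, y=4)
    g(x=4, y=2)
      g(x=2, y=0)
      -> return 2
    -> return 2
  -> return 2
-> return 2

Final answer: 2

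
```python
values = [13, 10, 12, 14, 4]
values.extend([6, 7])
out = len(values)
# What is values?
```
Trace:
  values=[13, 10, 12, 14, 4]
  values=[13, 10, 12, 14, 4, 6, 7]
  values=[13, 10, 12, 14, 4, 6, 7], out=7

Final answer: [13, 10, 12, 14, 4, 6, 7]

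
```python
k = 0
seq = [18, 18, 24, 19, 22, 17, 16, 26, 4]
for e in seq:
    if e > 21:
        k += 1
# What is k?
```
Trace:
  k=0
  k=0, e=18
  k=0, e=18
  k=1, e=24
  k=1, e=19
  k=2, e=22
  k=2, e=17
  k=2, e=16
  k=3, e=26
  k=3, e=4

Final answer: 3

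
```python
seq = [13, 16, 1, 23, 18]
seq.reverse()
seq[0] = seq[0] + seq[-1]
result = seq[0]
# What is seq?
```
Trace:
  seq=[13, 16, 1, 23, 18]
  seq=[18, 23, 1, 16, 13]
  seq=[31, 23, 1, 16, 13]
  seq=[31, 23, 1, 16, 13], result=31

Final answer: [31, 23, 1, 16, 13]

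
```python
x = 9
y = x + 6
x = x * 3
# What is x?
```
Trace:
  x=9
  x=9, y=15
  x=27, y=15

Final answer: 27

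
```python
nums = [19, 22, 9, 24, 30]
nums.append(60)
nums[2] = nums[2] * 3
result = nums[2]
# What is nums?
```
Trace:
  nums=[19, 22, 9, 24, 30]
  nums=[19, 22, 9, 24, 30, 60]
  nums=[19, 22, 27, 24, 30, 60]
  nums=[19, 22, 27, 24, 30, 60], result=27

Final answer: [19, 22, 27, 24, 30, 60]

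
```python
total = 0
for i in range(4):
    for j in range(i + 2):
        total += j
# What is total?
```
Trace:
  total=0
  total=0, i=0, j=0
  total=1, i=0, j=1
  total=1, i=1, j=0
  total=2, i=1, j=1
  total=4, i=1, j=2
  total=4, i=2, j=0
  total=5, i=2, j=1
  total=7, i=2, j=2
  total=10, i=2, j=3
  total=10, i=3, j=0
  total=11, i=3, j=1
  total=13, i=3, j=2
  total=16, i=3, j=3
  total=20, i=3, j=4

Final answer: 20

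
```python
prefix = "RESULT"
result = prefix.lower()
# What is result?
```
Trace:
  prefix='RESULT'
  prefix='RESULT', result='result'

Final answer: 'result'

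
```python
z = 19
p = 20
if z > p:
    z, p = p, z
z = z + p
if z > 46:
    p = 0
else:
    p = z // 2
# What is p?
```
Trace:
  z=19
  z=19, p=20
  z=19, p=20
  z=39, p=20
  z=39, p=19

Final answer: 19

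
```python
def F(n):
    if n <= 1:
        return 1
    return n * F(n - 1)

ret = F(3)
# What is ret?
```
Call trace:
F(n=3)
  F(n=2)
    F(n=1)
    -> return 1
  -> return 2
-> return 6

Final answer: 6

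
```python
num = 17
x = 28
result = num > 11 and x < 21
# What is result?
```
Trace:
  num=17
  num=17, x=28
  num=17, x=28, result=False

Final answer: False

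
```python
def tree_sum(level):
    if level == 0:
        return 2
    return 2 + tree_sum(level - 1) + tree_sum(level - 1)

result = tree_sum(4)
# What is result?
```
Call trace (a repeated sub-call is expanded the first time; later identical calls just restate its return value):
tree_sum(level=4)
  tree_sum(level=3)
    tree_sum(level=2)
      tree_sum(level=1)
        tree_sum(level=0)
        -> return 2
        tree_sum(level=0)
        -> return 2
      -> return 6
      tree_sum(level=1) -> return 6  (same call as traced above)
    -> return 14
    tree_sum(level=2) -> return 14  (same call as traced above)
  -> return 30
  tree_sum(level=3) -> return 30  (same call as traced above)
-> return 62

Final answer: 62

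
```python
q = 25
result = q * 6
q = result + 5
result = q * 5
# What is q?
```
Trace:
  q=25
  q=25, result=150
  q=155, result=150
  q=155, result=775

Final answer: 155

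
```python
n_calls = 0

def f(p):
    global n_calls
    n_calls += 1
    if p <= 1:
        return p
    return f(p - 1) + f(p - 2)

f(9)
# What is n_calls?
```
Call trace (a repeated sub-call is expanded the first time; later identical calls just restate its return value):
f(p=9)
  f(p=8)
    f(p=7)
      f(p=6)
        f(p=5)
          f(p=4)
            f(p=3)
              f(p=2)
                f(p=1)
                -> return 1
                f(p=0)
                -> return 0
              -> return 1
              f(p=1)
              -> return 1
            -> return 2
            f(p=2) -> return 1  (same call as traced above)
          -> return 3
          f(p=3) -> return 2  (same call as traced above)
        -> return 5
        f(p=4) -> return 3  (same call as traced above)
      -> return 8
      f(p=5) -> return 5  (same call as traced above)
    -> return 13
    f(p=6) -> return 8  (same call as traced above)
  -> return 21
  f(p=7) -> return 13  (same call as traced above)
-> return 34

n_calls is incremented once per call, so count the calls in each subtree. Let C(p) = number of calls made by f(p).
C(0) = C(1) = 1 (base case, no recursion); C(p) = 1 + C(p - 1) + C(p - 2) otherwise.
C(2) = 1 + C(1) + C(0) = 1 + 1 + 1 = 3
C(3) = 1 + C(2) + C(1) = 1 + 3 + 1 = 5
C(4) = 1 + C(3) + C(2) = 1 + 5 + 3 = 9
C(5) = 1 + C(4) + C(3) = 1 + 9 + 5 = 15
C(6) = 1 + C(5) + C(4) = 1 + 15 + 9 = 25
C(7) = 1 + C(6) + C(5) = 1 + 25 + 15 = 41
C(8) = 1 + C(7) + C(6) = 1 + 41 + 25 = 67
C(9) = 1 + C(8) + C(7) = 1 + 67 + 41 = 109
n_calls = C(9) = 109

Final answer: 109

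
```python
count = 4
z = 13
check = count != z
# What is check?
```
Trace:
  count=4
  count=4, z=13
  count=4, z=13, check=True

Final answer: True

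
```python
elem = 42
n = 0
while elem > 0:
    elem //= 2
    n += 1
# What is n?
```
Trace:
  elem=42
  elem=42, n=0
  elem=21, n=1
  elem=10, n=2
  elem=5, n=3
  elem=2, n=4
  elem=1, n=5
  elem=0, n=6

Final answer: 6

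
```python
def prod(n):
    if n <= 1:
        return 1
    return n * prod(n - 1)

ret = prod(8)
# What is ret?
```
Call trace:
prod(n=8)
  prod(n=7)
    prod(n=6)
      prod(n=5)
        prod(n=4)
          prod(n=3)
            prod(n=2)
              prod(n=1)
              -> return 1
            -> return 2
          -> return 6
        -> return 24
      -> return 120
    -> return 720
  -> return 5040
-> return 40320

Final answer: 40320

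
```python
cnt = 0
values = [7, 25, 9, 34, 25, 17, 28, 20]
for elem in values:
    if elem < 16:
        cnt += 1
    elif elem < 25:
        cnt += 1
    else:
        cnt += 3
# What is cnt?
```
Trace:
  cnt=0
  cnt=1, elem=7
  cnt=4, elem=25
  cnt=5, elem=9
  cnt=8, elem=34
  cnt=11, elem=25
  cnt=12, elem=17
  cnt=15, elem=28
  cnt=16, elem=20

Final answer: 16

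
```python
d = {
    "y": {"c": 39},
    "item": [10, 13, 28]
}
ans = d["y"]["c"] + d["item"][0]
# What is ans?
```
Trace:
  d={'y': {'c': 39}, 'item': [10, 13, 28]}
  d={'y': {'c': 39}, 'item': [10, 13, 28]}, ans=49

Final answer: 49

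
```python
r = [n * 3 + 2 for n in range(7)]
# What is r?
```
Trace:
  n=0
  n=1
  n=2
  n=3
  n=4
  n=5
  n=6
  r=[2, 5, 8, 11, 14, 17, 20]

Final answer: [2, 5, 8, 11, 14, 17, 20]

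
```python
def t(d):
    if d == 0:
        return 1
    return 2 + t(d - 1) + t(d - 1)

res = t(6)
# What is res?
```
Call trace (a repeated sub-call is expanded the first time; later identical calls just restate its return value):
t(d=6)
  t(d=5)
    t(d=4)
      t(d=3)
        t(d=2)
          t(d=1)
            t(d=0)
            -> return 1
            t(d=0)
            -> return 1
          -> return 4
          t(d=1) -> return 4  (same call as traced above)
        -> return 10
        t(d=2) -> return 10  (same call as traced above)
      -> return 22
      t(d=3) -> return 22  (same call as traced above)
    -> return 46
    t(d=4) -> return 46  (same call as traced above)
  -> return 94
  t(d=5) -> return 94  (same call as traced above)
-> return 190

Final answer: 190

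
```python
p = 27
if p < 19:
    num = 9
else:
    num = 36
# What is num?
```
Trace:
  p=27
  p=27, num=36

Final answer: 36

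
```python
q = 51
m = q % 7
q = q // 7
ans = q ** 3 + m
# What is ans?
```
Trace:
  q=51
  q=51, m=2
  q=7, m=2
  q=7, m=2, ans=345

Final answer: 345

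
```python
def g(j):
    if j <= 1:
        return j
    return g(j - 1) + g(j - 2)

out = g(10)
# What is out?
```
Call trace (a repeated sub-call is expanded the first time; later identical calls just restate its return value):
g(j=10)
  g(j=9)
    g(j=8)
      g(j=7)
        g(j=6)
          g(j=5)
            g(j=4)
              g(j=3)
                g(j=2)
                  g(j=1)
                  -> return 1
                  g(j=0)
                  -> return 0
                -> return 1
                g(j=1)
                -> return 1
              -> return 2
              g(j=2) -> return 1  (same call as traced above)
            -> return 3
            g(j=3) -> return 2  (same call as traced above)
          -> return 5
          g(j=4) -> return 3  (same call as traced above)
        -> return 8
        g(j=5) -> return 5  (same call as traced above)
      -> return 13
      g(j=6) -> return 8  (same call as traced above)
    -> return 21
    g(j=7) -> return 13  (same call as traced above)
  -> return 34
  g(j=8) -> return 21  (same call as traced above)
-> return 55

Final answer: 55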